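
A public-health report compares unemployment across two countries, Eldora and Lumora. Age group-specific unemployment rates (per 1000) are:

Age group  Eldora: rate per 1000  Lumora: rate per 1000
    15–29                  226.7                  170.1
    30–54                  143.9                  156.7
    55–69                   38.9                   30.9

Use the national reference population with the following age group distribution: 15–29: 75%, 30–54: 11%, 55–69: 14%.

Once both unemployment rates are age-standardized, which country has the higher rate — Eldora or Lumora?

Eldora

Standard weights: 0.75, 0.11, 0.14.
Eldora: 0.7500×226.7 + 0.1100×143.9 + 0.1400×38.9 = 191.3000 per 1000.
Lumora: 0.7500×170.1 + 0.1100×156.7 + 0.1400×30.9 = 149.1380 per 1000.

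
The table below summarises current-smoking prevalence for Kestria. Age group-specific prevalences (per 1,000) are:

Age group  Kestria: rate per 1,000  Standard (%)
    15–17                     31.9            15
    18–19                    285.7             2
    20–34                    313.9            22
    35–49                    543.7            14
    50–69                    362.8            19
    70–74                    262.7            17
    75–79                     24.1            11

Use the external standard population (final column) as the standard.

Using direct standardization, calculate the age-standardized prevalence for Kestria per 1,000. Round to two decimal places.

271.92

Standard weights: 0.15, 0.02, 0.22, 0.14, 0.19, 0.17, 0.11.
Standardized rate: 0.1500×31.9 + 0.0200×285.7 + 0.2200×313.9 + 0.1400×543.7 + 0.1900×362.8 + 0.1700×262.7 + 0.1100×24.1 = 271.9170 per 1,000.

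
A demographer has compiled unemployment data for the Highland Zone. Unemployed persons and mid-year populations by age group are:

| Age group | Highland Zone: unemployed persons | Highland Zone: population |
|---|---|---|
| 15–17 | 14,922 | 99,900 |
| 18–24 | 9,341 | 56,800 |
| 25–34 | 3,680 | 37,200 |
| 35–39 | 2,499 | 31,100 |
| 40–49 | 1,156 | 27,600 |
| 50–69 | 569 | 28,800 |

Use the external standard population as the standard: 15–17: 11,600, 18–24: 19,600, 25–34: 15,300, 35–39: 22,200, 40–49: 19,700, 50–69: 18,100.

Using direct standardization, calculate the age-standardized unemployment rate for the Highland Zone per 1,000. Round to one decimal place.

Age-specific rates per 1,000 for the Highland Zone: 149.369, 164.454, 98.925, 80.354, 41.884, 19.757.
Standard total = 106,500; weights = 0.1089, 0.1840, 0.1437, 0.2085, 0.1850, 0.1700.
Standardized rate: 0.1089×149.369 + 0.1840×164.454 + 0.1437×98.925 + 0.2085×80.354 + 0.1850×41.884 + 0.1700×19.757 = 88.6019 per 1,000.

88.6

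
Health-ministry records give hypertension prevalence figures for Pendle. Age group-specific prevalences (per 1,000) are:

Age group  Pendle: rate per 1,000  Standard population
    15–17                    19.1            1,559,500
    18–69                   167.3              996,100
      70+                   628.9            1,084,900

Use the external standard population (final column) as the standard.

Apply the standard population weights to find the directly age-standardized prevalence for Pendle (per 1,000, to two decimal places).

Standard total = 3,640,500; weights = 0.4284, 0.2736, 0.2980.
Standardized rate: 0.4284×19.1 + 0.2736×167.3 + 0.2980×628.9 = 241.3755 per 1,000.

241.38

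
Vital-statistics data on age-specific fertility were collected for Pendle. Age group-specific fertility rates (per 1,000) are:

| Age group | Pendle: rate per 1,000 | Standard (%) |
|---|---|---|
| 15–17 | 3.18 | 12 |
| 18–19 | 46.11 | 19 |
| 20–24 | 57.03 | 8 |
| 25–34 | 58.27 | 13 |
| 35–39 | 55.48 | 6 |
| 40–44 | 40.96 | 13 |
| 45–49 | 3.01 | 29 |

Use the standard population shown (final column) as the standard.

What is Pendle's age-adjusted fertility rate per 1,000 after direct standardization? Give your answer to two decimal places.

30.81

Standard weights: 0.12, 0.19, 0.08, 0.13, 0.06, 0.13, 0.29.
Standardized rate: 0.1200×3.18 + 0.1900×46.11 + 0.0800×57.03 + 0.1300×58.27 + 0.0600×55.48 + 0.1300×40.96 + 0.2900×3.01 = 30.8065 per 1,000.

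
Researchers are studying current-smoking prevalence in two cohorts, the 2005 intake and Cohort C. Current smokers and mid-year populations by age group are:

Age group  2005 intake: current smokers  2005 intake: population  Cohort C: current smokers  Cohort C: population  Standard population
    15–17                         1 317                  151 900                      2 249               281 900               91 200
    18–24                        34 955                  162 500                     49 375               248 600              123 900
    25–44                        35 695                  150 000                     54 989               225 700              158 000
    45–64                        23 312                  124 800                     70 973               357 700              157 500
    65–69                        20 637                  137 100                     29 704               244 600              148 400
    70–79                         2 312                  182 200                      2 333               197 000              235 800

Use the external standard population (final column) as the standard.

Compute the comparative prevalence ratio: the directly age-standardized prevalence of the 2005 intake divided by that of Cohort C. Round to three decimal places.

1.034

Age-specific rates per 1 000 for the 2005 intake: 8.670, 215.108, 237.967, 186.795, 150.525, 12.689.
For Cohort C: 7.978, 198.612, 243.638, 198.415, 121.439, 11.843.
Standard total = 914 800; weights = 0.0997, 0.1354, 0.1727, 0.1722, 0.1622, 0.2578.
The 2005 intake: 0.0997×8.670 + 0.1354×215.108 + 0.1727×237.967 + 0.1722×186.795 + 0.1622×150.525 + 0.2578×12.689 = 130.9484 per 1 000.
Cohort C: 0.0997×7.978 + 0.1354×198.612 + 0.1727×243.638 + 0.1722×198.415 + 0.1622×121.439 + 0.2578×11.843 = 126.6887 per 1 000.
Ratio = 130.9484 ÷ 126.6887 = 1.03362.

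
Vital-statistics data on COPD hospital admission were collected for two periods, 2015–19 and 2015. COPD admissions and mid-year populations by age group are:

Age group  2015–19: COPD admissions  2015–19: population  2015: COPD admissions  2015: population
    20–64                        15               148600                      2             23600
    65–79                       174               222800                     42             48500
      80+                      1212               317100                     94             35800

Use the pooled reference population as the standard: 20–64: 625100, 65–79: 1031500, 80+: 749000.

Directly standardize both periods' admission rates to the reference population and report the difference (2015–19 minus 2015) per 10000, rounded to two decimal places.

3.40

Age-specific rates per 10000 for 2015–19: 1.01, 7.81, 38.22.
For 2015: 0.85, 8.66, 26.26.
Standard total = 2405600; weights = 0.2599, 0.4288, 0.3114.
2015–19: 0.2599×1.01 + 0.4288×7.81 + 0.3114×38.22 = 15.5115 per 10000.
2015: 0.2599×0.85 + 0.4288×8.66 + 0.3114×26.26 = 12.1087 per 10000.
Difference = 15.5115 − 12.1087 = 3.4028.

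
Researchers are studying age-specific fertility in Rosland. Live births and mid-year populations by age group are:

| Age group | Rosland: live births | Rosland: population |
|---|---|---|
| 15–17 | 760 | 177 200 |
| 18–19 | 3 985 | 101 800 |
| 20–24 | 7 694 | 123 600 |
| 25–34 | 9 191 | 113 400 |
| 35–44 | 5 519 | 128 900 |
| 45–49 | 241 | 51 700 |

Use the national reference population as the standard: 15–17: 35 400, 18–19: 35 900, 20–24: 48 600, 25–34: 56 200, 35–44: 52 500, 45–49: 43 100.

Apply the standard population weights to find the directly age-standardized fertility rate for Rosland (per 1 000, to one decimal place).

42.6

Age-specific rates per 1 000 for Rosland: 4.289, 39.145, 62.249, 81.049, 42.816, 4.662.
Standard total = 271 700; weights = 0.1303, 0.1321, 0.1789, 0.2068, 0.1932, 0.1586.
Standardized rate: 0.1303×4.289 + 0.1321×39.145 + 0.1789×62.249 + 0.2068×81.049 + 0.1932×42.816 + 0.1586×4.662 = 42.6433 per 1 000.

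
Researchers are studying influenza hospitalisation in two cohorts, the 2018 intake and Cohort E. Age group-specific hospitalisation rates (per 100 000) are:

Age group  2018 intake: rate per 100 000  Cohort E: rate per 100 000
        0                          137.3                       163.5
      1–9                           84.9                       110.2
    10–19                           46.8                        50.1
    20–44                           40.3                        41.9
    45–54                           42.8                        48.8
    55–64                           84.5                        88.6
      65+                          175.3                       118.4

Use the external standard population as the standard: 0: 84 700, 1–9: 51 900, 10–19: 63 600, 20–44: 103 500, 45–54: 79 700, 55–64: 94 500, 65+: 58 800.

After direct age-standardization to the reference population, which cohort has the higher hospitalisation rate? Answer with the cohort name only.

Standard total = 536 700; weights = 0.1578, 0.0967, 0.1185, 0.1928, 0.1485, 0.1761, 0.1096.
The 2018 intake: 0.1578×137.3 + 0.0967×84.9 + 0.1185×46.8 + 0.1928×40.3 + 0.1485×42.8 + 0.1761×84.5 + 0.1096×175.3 = 83.6356 per 100 000.
Cohort E: 0.1578×163.5 + 0.0967×110.2 + 0.1185×50.1 + 0.1928×41.9 + 0.1485×48.8 + 0.1761×88.6 + 0.1096×118.4 = 86.2955 per 100 000.

Cohort E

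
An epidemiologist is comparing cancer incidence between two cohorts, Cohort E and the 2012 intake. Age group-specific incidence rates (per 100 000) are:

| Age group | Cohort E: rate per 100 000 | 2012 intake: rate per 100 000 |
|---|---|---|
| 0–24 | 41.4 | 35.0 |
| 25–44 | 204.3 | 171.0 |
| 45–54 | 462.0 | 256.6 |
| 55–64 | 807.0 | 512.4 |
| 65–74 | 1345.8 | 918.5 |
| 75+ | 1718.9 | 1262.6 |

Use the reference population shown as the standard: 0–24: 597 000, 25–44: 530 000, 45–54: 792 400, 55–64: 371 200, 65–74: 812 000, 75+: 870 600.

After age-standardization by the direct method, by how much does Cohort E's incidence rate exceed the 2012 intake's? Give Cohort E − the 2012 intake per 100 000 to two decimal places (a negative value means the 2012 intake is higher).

Standard total = 3 973 200; weights = 0.1503, 0.1334, 0.1994, 0.0934, 0.2044, 0.2191.
Cohort E: 0.1503×41.4 + 0.1334×204.3 + 0.1994×462.0 + 0.0934×807.0 + 0.2044×1345.8 + 0.2191×1718.9 = 852.6895 per 100 000.
The 2012 intake: 0.1503×35.0 + 0.1334×171.0 + 0.1994×256.6 + 0.0934×512.4 + 0.2044×918.5 + 0.2191×1262.6 = 591.4878 per 100 000.
Difference = 852.6895 − 591.4878 = 261.2017.

261.20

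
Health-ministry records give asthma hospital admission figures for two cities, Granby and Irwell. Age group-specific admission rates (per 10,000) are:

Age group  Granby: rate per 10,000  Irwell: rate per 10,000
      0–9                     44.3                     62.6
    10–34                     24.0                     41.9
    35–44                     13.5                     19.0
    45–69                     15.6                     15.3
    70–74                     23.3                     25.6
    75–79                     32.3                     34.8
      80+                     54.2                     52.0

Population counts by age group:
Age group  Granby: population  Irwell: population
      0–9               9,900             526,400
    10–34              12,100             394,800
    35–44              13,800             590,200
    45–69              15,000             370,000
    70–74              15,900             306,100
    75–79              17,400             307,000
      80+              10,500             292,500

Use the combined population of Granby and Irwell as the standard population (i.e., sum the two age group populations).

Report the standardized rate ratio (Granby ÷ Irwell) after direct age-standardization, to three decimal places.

Combined standard total = 2,881,600; weights = 0.1861, 0.1412, 0.2096, 0.1336, 0.1117, 0.1126, 0.1051.
Granby: 0.1861×44.3 + 0.1412×24.0 + 0.2096×13.5 + 0.1336×15.6 + 0.1117×23.3 + 0.1126×32.3 + 0.1051×54.2 = 28.4866 per 10,000.
Irwell: 0.1861×62.6 + 0.1412×41.9 + 0.2096×19.0 + 0.1336×15.3 + 0.1117×25.6 + 0.1126×34.8 + 0.1051×52.0 = 35.8399 per 10,000.
Ratio = 28.4866 ÷ 35.8399 = 0.79483.

0.795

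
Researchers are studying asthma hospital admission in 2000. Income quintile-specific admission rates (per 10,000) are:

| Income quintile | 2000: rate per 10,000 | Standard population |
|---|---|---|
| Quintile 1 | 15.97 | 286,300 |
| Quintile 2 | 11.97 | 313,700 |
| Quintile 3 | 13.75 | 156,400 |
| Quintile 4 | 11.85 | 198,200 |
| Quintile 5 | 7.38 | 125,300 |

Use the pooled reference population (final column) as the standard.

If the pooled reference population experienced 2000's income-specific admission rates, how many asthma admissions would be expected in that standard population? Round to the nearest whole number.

Expected asthma admissions = Σ (standard pop × income-specific rate ÷ 10,000)
= 286,300×15.97/10,000 + 313,700×11.97/10,000 + 156,400×13.75/10,000 + 198,200×11.85/10,000 + 125,300×7.38/10,000
= 457.22 + 375.50 + 215.05 + 234.87 + 92.47 = 1375.11.

1375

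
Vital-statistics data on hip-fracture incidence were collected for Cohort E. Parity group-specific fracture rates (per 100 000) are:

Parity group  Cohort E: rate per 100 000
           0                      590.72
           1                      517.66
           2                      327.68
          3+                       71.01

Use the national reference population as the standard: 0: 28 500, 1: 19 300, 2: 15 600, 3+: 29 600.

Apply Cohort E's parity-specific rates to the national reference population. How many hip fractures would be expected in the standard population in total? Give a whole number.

340

Expected hip fractures = Σ (standard pop × parity-specific rate ÷ 100 000)
= 28 500×590.72/100 000 + 19 300×517.66/100 000 + 15 600×327.68/100 000 + 29 600×71.01/100 000
= 168.36 + 99.91 + 51.12 + 21.02 = 340.40.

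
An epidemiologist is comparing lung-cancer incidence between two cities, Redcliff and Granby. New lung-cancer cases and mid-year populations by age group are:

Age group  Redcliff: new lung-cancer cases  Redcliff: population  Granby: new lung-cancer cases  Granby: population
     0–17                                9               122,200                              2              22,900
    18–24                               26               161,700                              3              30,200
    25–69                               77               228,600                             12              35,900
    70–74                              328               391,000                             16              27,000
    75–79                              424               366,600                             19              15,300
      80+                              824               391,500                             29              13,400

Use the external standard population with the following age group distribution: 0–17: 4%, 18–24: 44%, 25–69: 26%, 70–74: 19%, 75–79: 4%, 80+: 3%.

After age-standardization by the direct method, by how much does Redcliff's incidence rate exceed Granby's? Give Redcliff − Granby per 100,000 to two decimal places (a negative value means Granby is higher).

Age-specific rates per 100,000 for Redcliff: 7.36, 16.08, 33.68, 83.89, 115.66, 210.47.
For Granby: 8.73, 9.93, 33.43, 59.26, 124.18, 216.42.
Standard weights: 0.04, 0.44, 0.26, 0.19, 0.04, 0.03.
Redcliff: 0.0400×7.36 + 0.4400×16.08 + 0.2600×33.68 + 0.1900×83.89 + 0.0400×115.66 + 0.0300×210.47 = 43.0062 per 100,000.
Granby: 0.0400×8.73 + 0.4400×9.93 + 0.2600×33.43 + 0.1900×59.26 + 0.0400×124.18 + 0.0300×216.42 = 36.1301 per 100,000.
Difference = 43.0062 − 36.1301 = 6.8760.

6.88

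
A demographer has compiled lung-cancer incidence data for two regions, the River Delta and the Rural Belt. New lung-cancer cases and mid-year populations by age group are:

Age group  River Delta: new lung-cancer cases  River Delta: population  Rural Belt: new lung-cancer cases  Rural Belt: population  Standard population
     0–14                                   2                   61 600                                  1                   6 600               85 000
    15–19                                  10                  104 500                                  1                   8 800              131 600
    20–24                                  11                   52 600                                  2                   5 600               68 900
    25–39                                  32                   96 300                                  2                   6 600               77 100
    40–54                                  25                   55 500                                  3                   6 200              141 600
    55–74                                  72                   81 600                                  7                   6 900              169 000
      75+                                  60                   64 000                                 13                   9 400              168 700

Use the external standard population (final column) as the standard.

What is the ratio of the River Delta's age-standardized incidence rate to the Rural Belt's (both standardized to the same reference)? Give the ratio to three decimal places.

0.777

Age-specific rates per 100 000 for the River Delta: 3.25, 9.57, 20.91, 33.23, 45.05, 88.24, 93.75.
For the Rural Belt: 15.15, 11.36, 35.71, 30.30, 48.39, 101.45, 138.30.
Standard total = 841 900; weights = 0.1010, 0.1563, 0.0818, 0.0916, 0.1682, 0.2007, 0.2004.
The River Delta: 0.1010×3.25 + 0.1563×9.57 + 0.0818×20.91 + 0.0916×33.23 + 0.1682×45.05 + 0.2007×88.24 + 0.2004×93.75 = 50.6520 per 100 000.
The Rural Belt: 0.1010×15.15 + 0.1563×11.36 + 0.0818×35.71 + 0.0916×30.30 + 0.1682×48.39 + 0.2007×101.45 + 0.2004×138.30 = 65.2189 per 100 000.
Ratio = 50.6520 ÷ 65.2189 = 0.77665.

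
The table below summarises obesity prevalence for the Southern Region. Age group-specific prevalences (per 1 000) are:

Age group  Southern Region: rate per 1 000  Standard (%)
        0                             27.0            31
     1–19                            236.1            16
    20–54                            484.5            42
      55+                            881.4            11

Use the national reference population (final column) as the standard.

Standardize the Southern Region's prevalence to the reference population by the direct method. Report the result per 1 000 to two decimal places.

Standard weights: 0.31, 0.16, 0.42, 0.11.
Standardized rate: 0.3100×27.0 + 0.1600×236.1 + 0.4200×484.5 + 0.1100×881.4 = 346.5900 per 1 000.

346.59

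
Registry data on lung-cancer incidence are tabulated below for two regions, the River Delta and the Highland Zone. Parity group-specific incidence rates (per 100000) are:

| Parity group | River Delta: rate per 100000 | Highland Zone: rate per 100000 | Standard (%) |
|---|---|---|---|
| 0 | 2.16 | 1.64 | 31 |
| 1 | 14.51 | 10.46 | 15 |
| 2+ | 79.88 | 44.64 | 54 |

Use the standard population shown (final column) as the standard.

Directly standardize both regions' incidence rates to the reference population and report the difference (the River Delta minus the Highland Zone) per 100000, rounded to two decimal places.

Standard weights: 0.31, 0.15, 0.54.
The River Delta: 0.3100×2.16 + 0.1500×14.51 + 0.5400×79.88 = 45.9813 per 100000.
The Highland Zone: 0.3100×1.64 + 0.1500×10.46 + 0.5400×44.64 = 26.1830 per 100000.
Difference = 45.9813 − 26.1830 = 19.7983.

19.80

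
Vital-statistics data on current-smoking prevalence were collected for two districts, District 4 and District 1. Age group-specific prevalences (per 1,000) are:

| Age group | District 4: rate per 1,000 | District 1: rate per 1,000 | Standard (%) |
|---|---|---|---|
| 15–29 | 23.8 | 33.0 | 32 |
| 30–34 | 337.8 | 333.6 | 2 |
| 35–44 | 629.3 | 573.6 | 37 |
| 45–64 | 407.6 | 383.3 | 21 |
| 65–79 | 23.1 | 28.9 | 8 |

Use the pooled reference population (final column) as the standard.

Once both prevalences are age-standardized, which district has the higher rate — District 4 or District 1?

Standard weights: 0.32, 0.02, 0.37, 0.21, 0.08.
District 4: 0.3200×23.8 + 0.0200×337.8 + 0.3700×629.3 + 0.2100×407.6 + 0.0800×23.1 = 334.6570 per 1,000.
District 1: 0.3200×33.0 + 0.0200×333.6 + 0.3700×573.6 + 0.2100×383.3 + 0.0800×28.9 = 312.2690 per 1,000.

District 4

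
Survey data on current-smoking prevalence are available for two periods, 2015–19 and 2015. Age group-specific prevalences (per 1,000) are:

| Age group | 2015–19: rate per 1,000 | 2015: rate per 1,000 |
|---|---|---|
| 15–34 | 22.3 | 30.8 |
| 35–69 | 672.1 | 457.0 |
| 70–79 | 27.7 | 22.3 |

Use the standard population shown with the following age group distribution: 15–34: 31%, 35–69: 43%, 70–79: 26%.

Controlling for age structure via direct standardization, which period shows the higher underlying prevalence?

Standard weights: 0.31, 0.43, 0.26.
2015–19: 0.3100×22.3 + 0.4300×672.1 + 0.2600×27.7 = 303.1180 per 1,000.
2015: 0.3100×30.8 + 0.4300×457.0 + 0.2600×22.3 = 211.8560 per 1,000.

2015–19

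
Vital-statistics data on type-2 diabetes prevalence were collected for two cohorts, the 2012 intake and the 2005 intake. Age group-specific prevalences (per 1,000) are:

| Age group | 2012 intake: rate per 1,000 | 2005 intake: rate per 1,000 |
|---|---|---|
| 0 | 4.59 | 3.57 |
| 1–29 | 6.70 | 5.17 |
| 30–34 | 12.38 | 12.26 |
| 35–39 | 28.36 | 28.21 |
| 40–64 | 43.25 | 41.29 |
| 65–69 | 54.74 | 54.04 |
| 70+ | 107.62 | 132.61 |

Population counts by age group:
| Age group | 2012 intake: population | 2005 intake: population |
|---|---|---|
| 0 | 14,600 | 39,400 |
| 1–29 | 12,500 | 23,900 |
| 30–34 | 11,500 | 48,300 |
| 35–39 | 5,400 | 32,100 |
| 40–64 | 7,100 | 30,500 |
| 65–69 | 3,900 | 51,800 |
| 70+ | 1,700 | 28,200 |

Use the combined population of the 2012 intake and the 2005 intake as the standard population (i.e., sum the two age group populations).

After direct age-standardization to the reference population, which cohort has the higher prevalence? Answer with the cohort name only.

Combined standard total = 310,900; weights = 0.1737, 0.1171, 0.1923, 0.1206, 0.1209, 0.1792, 0.0962.
The 2012 intake: 0.1737×4.59 + 0.1171×6.70 + 0.1923×12.38 + 0.1206×28.36 + 0.1209×43.25 + 0.1792×54.74 + 0.0962×107.62 = 32.7714 per 1,000.
The 2005 intake: 0.1737×3.57 + 0.1171×5.17 + 0.1923×12.26 + 0.1206×28.21 + 0.1209×41.29 + 0.1792×54.04 + 0.0962×132.61 = 34.4148 per 1,000.

2005 intake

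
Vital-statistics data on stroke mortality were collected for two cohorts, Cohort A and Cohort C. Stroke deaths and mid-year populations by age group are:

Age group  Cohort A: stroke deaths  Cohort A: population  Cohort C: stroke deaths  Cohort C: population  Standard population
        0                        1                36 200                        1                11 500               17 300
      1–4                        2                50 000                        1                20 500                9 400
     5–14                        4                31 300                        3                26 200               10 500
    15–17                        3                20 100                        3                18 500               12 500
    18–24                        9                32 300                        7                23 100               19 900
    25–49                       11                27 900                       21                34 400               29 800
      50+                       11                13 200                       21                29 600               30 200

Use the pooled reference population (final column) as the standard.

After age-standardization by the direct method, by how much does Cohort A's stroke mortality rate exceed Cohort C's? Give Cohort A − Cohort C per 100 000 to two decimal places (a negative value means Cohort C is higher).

-3.33

Age-specific rates per 100 000 for Cohort A: 2.76, 4.00, 12.78, 14.93, 27.86, 39.43, 83.33.
For Cohort C: 8.70, 4.88, 11.45, 16.22, 30.30, 61.05, 70.95.
Standard total = 129 600; weights = 0.1335, 0.0725, 0.0810, 0.0965, 0.1535, 0.2299, 0.2330.
Cohort A: 0.1335×2.76 + 0.0725×4.00 + 0.0810×12.78 + 0.0965×14.93 + 0.1535×27.86 + 0.2299×39.43 + 0.2330×83.33 = 35.8967 per 100 000.
Cohort C: 0.1335×8.70 + 0.0725×4.88 + 0.0810×11.45 + 0.0965×16.22 + 0.1535×30.30 + 0.2299×61.05 + 0.2330×70.95 = 39.2284 per 100 000.
Difference = 35.8967 − 39.2284 = -3.3318.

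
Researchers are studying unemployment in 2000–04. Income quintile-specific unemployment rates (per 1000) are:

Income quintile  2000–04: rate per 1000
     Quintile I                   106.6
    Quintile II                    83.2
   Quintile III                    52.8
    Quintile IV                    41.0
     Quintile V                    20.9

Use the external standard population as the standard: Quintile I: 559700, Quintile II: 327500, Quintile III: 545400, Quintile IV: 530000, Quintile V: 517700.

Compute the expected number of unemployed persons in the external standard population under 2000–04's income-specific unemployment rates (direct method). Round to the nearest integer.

148259

Expected unemployed persons = Σ (standard pop × income-specific rate ÷ 1000)
= 559700×106.6/1000 + 327500×83.2/1000 + 545400×52.8/1000 + 530000×41.0/1000 + 517700×20.9/1000
= 59664.02 + 27248.00 + 28797.12 + 21730.00 + 10819.93 = 148259.07.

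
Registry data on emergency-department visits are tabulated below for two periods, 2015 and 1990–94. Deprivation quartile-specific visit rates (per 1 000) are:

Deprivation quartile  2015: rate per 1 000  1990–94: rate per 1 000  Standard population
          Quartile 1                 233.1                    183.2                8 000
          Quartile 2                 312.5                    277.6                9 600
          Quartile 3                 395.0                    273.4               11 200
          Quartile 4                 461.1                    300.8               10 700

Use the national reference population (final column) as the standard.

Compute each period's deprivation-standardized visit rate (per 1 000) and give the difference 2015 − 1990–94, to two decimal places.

96.49

Standard total = 39 500; weights = 0.2025, 0.2430, 0.2835, 0.2709.
2015: 0.2025×233.1 + 0.2430×312.5 + 0.2835×395.0 + 0.2709×461.1 = 360.0651 per 1 000.
1990–94: 0.2025×183.2 + 0.2430×277.6 + 0.2835×273.4 + 0.2709×300.8 = 263.5747 per 1 000.
Difference = 360.0651 − 263.5747 = 96.4904.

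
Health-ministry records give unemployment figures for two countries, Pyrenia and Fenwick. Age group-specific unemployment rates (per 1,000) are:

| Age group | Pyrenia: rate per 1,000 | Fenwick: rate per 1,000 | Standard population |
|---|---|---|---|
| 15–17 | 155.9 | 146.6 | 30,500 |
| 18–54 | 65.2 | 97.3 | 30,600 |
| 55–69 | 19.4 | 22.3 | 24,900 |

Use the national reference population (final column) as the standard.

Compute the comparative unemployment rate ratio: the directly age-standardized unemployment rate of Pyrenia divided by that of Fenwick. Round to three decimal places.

0.904

Standard total = 86,000; weights = 0.3547, 0.3558, 0.2895.
Pyrenia: 0.3547×155.9 + 0.3558×65.2 + 0.2895×19.4 = 84.1062 per 1,000.
Fenwick: 0.3547×146.6 + 0.3558×97.3 + 0.2895×22.3 = 93.0692 per 1,000.
Ratio = 84.1062 ÷ 93.0692 = 0.90370.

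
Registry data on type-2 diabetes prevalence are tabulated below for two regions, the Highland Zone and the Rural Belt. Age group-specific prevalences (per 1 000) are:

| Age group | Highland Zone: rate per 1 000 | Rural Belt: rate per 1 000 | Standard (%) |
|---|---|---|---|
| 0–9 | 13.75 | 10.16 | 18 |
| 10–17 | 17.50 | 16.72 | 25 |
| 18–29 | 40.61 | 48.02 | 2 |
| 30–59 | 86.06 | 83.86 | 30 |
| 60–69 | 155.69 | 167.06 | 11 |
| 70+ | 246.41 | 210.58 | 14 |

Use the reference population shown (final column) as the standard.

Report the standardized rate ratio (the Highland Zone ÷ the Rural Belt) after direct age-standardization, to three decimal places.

Standard weights: 0.18, 0.25, 0.02, 0.30, 0.11, 0.14.
The Highland Zone: 0.1800×13.75 + 0.2500×17.50 + 0.0200×40.61 + 0.3000×86.06 + 0.1100×155.69 + 0.1400×246.41 = 85.1035 per 1 000.
The Rural Belt: 0.1800×10.16 + 0.2500×16.72 + 0.0200×48.02 + 0.3000×83.86 + 0.1100×167.06 + 0.1400×210.58 = 79.9850 per 1 000.
Ratio = 85.1035 ÷ 79.9850 = 1.06399.

1.064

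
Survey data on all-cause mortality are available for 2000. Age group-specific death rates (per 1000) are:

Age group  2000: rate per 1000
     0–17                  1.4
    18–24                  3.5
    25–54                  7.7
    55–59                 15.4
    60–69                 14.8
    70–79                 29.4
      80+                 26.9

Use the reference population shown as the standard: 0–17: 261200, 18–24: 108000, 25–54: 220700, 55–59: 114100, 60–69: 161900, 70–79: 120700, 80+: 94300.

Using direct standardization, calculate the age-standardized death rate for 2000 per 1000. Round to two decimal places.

Standard total = 1080900; weights = 0.2417, 0.0999, 0.2042, 0.1056, 0.1498, 0.1117, 0.0872.
Standardized rate: 0.2417×1.4 + 0.0999×3.5 + 0.2042×7.7 + 0.1056×15.4 + 0.1498×14.8 + 0.1117×29.4 + 0.0872×26.9 = 11.7324 per 1000.

11.73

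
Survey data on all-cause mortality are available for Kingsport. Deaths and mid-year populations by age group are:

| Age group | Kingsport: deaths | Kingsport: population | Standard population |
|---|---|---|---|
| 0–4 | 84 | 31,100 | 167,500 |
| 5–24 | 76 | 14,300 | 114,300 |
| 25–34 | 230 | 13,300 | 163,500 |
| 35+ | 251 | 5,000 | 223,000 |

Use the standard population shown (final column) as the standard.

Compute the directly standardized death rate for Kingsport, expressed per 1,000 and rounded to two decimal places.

22.57

Age-specific rates per 1,000 for Kingsport: 2.701, 5.315, 17.293, 50.200.
Standard total = 668,300; weights = 0.2506, 0.1710, 0.2447, 0.3337.
Standardized rate: 0.2506×2.701 + 0.1710×5.315 + 0.2447×17.293 + 0.3337×50.200 = 22.5676 per 1,000.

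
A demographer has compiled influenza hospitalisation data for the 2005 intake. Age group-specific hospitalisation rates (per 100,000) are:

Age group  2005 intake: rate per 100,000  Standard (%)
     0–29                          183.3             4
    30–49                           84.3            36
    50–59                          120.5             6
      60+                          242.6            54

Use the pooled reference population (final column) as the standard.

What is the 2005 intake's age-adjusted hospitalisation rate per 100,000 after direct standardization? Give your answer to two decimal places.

175.91

Standard weights: 0.04, 0.36, 0.06, 0.54.
Standardized rate: 0.0400×183.3 + 0.3600×84.3 + 0.0600×120.5 + 0.5400×242.6 = 175.9140 per 100,000.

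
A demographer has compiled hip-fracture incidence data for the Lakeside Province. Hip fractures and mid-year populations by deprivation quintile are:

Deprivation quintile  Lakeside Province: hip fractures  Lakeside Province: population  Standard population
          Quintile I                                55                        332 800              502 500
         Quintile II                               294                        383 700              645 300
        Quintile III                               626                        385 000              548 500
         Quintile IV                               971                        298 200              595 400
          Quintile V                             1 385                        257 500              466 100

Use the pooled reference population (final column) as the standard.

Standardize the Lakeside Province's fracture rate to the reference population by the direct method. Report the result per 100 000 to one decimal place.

214.5

Deprivation-specific rates per 100 000 for the Lakeside Province: 16.53, 76.62, 162.60, 325.62, 537.86.
Standard total = 2 757 800; weights = 0.1822, 0.2340, 0.1989, 0.2159, 0.1690.
Standardized rate: 0.1822×16.53 + 0.2340×76.62 + 0.1989×162.60 + 0.2159×325.62 + 0.1690×537.86 = 214.4849 per 100 000.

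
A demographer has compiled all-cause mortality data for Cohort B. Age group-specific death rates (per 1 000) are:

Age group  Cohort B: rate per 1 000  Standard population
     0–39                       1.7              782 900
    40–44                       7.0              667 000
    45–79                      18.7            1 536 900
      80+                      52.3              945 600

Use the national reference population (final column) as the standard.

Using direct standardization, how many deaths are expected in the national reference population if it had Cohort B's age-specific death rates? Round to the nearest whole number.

84195

Expected deaths = Σ (standard pop × age-specific rate ÷ 1 000)
= 782 900×1.7/1 000 + 667 000×7.0/1 000 + 1 536 900×18.7/1 000 + 945 600×52.3/1 000
= 1330.93 + 4669.00 + 28740.03 + 49454.88 = 84194.84.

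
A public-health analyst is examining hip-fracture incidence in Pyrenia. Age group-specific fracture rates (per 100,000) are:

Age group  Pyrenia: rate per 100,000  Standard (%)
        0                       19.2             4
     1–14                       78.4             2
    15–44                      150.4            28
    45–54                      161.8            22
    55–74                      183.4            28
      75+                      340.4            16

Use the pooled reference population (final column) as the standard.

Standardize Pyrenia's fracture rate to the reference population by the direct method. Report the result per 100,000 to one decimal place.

185.9

Standard weights: 0.04, 0.02, 0.28, 0.22, 0.28, 0.16.
Standardized rate: 0.0400×19.2 + 0.0200×78.4 + 0.2800×150.4 + 0.2200×161.8 + 0.2800×183.4 + 0.1600×340.4 = 185.8600 per 100,000.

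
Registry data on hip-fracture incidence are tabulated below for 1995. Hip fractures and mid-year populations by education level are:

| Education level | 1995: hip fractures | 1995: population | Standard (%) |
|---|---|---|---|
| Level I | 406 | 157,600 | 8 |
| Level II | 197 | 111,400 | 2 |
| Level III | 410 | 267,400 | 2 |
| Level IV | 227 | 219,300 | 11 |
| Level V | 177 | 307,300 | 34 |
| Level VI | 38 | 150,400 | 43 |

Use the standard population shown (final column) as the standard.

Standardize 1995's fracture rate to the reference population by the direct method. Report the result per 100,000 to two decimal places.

69.05

Education-specific rates per 100,000 for 1995: 257.61, 176.84, 153.33, 103.51, 57.60, 25.27.
Standard weights: 0.08, 0.02, 0.02, 0.11, 0.34, 0.43.
Standardized rate: 0.0800×257.61 + 0.0200×176.84 + 0.0200×153.33 + 0.1100×103.51 + 0.3400×57.60 + 0.4300×25.27 = 69.0466 per 100,000.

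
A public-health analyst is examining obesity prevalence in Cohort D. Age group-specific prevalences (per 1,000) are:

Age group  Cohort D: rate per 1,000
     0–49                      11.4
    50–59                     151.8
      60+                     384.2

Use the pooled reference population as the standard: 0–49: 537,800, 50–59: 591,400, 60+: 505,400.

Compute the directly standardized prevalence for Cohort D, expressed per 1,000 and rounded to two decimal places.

Standard total = 1,634,600; weights = 0.3290, 0.3618, 0.3092.
Standardized rate: 0.3290×11.4 + 0.3618×151.8 + 0.3092×384.2 = 177.4624 per 1,000.

177.46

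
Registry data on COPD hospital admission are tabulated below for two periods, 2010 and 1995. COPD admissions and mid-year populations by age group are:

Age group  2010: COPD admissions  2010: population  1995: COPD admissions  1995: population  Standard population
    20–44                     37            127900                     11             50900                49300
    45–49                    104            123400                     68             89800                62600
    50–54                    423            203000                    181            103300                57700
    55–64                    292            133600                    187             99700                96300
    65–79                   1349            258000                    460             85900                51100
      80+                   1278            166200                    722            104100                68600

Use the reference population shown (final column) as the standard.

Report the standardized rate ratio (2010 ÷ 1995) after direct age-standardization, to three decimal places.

Age-specific rates per 10000 for 2010: 2.89, 8.43, 20.84, 21.86, 52.29, 76.90.
For 1995: 2.16, 7.57, 17.52, 18.76, 53.55, 69.36.
Standard total = 385600; weights = 0.1279, 0.1623, 0.1496, 0.2497, 0.1325, 0.1779.
2010: 0.1279×2.89 + 0.1623×8.43 + 0.1496×20.84 + 0.2497×21.86 + 0.1325×52.29 + 0.1779×76.90 = 30.9237 per 10000.
1995: 0.1279×2.16 + 0.1623×7.57 + 0.1496×17.52 + 0.2497×18.76 + 0.1325×53.55 + 0.1779×69.36 = 28.2471 per 10000.
Ratio = 30.9237 ÷ 28.2471 = 1.09475.

1.095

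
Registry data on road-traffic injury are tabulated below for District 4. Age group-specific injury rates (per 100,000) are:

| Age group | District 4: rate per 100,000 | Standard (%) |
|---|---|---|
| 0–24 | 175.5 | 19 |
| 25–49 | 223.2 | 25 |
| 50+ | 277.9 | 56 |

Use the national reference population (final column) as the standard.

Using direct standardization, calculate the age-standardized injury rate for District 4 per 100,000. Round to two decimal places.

Standard weights: 0.19, 0.25, 0.56.
Standardized rate: 0.1900×175.5 + 0.2500×223.2 + 0.5600×277.9 = 244.7690 per 100,000.

244.77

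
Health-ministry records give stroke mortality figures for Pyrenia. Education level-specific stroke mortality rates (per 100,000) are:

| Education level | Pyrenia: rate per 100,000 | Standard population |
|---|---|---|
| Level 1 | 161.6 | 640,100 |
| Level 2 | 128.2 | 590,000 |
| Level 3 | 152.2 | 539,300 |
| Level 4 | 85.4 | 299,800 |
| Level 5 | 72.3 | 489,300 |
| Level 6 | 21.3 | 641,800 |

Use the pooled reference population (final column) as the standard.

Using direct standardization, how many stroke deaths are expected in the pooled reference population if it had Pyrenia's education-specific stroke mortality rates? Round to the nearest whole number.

Expected stroke deaths = Σ (standard pop × education-specific rate ÷ 100,000)
= 640,100×161.6/100,000 + 590,000×128.2/100,000 + 539,300×152.2/100,000 + 299,800×85.4/100,000 + 489,300×72.3/100,000 + 641,800×21.3/100,000
= 1034.40 + 756.38 + 820.81 + 256.03 + 353.76 + 136.70 = 3358.09.

3358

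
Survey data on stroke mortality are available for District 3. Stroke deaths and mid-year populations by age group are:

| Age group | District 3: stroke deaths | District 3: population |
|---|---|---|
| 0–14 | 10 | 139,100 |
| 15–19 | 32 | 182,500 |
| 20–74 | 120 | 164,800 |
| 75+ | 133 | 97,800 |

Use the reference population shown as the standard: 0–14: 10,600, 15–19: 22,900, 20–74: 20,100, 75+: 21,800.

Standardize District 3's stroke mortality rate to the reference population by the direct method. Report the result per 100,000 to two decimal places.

Age-specific rates per 100,000 for District 3: 7.19, 17.53, 72.82, 135.99.
Standard total = 75,400; weights = 0.1406, 0.3037, 0.2666, 0.2891.
Standardized rate: 0.1406×7.19 + 0.3037×17.53 + 0.2666×72.82 + 0.2891×135.99 = 65.0657 per 100,000.

65.07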